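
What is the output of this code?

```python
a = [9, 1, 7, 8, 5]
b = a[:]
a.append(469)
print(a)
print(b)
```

Key concept: slice [:] creates copy.
Step by step:
`a = [9, 1, 7, 8, 5]` → a = [9, 1, 7, 8, 5]
`b = a[:]` → b = [9, 1, 7, 8, 5]
`a.append(469)` → a = [9, 1, 7, 8, 5, 469]
`print(a)` → prints [9, 1, 7, 8, 5, 469]
`print(b)` → prints [9, 1, 7, 8, 5]

Answer:
[9, 1, 7, 8, 5, 469]
[9, 1, 7, 8, 5]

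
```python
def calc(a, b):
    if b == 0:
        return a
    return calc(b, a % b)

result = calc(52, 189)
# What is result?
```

calc(52, 189) -> calc(189, 52) -> calc(52, 33) -> calc(33, 19) -> calc(19, 14) -> calc(14, 5) -> calc(5, 4) -> calc(4, 1) -> calc(1, 0) -> 1

Answer: 1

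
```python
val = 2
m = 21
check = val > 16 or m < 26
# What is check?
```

Trace:
`val = 2` → val = 2
`m = 21` → m = 21
`check = val > 16 or m < 26` → check = True
So check = True

Answer: True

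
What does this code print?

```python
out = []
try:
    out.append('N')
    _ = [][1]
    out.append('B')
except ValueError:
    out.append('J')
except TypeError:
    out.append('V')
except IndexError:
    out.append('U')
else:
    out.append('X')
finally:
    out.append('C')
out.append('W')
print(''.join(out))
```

Execution trace: 'N' (try body) → 'U' (except IndexError) → 'C' (finally) → 'W' (after the try/except). Output: NUCW

Answer: NUCW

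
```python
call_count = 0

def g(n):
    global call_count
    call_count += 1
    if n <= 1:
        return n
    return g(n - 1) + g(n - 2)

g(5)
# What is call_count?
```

Calls(n) = 1 + Calls(n-1) + Calls(n-2); Calls(0)=Calls(1)=1. For n=5 this gives 15.

Answer: 15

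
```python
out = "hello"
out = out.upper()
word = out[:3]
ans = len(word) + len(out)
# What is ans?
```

Trace:
`out = "hello"` → out = 'hello'
`out = out.upper()` → out = 'HELLO'
`word = out[:3]` → word = 'HEL'
`ans = len(word) + len(out)` → ans = 8
So ans = 8

Answer: 8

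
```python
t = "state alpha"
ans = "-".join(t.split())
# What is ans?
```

Trace:
`t = "state alpha"` → t = 'state alpha'
`ans = "-".join(t.split())` → ans = 'state-alpha'
So ans = 'state-alpha'

Answer: 'state-alpha'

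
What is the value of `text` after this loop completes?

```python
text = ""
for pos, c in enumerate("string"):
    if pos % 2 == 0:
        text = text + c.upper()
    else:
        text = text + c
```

Uppercase even positions in 'string'
`text` takes the values: "" → "S" → "St" → "StR" → "StRi" → "StRiN" → "StRiNg"

Answer: "StRiNg"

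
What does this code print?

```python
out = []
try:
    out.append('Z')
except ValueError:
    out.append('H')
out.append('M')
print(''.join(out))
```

Execution trace: 'Z' (try body, no exception) → 'M' (after the try/except). Output: ZM

Answer: ZM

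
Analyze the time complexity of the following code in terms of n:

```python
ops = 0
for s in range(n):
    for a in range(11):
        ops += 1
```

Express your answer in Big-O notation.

Each loop level contributes: n × 1. Multiplying the contributions gives O(n).

Answer: O(n)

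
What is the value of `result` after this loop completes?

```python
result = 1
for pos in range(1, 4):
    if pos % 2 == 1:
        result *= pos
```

Product of odd numbers 1 to 3
`result` takes the values: 1 → 3

Answer: 3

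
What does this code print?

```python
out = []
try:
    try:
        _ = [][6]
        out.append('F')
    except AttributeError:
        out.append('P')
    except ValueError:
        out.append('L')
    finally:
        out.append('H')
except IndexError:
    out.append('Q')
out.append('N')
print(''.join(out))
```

Execution trace: 'H' (inner finally) → 'Q' (outer except IndexError) → 'N' (after the try/except). Output: HQN

Answer: HQN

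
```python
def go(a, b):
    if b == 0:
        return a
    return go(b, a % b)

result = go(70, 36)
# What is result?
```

go(70, 36) -> go(36, 34) -> go(34, 2) -> go(2, 0) -> 2

Answer: 2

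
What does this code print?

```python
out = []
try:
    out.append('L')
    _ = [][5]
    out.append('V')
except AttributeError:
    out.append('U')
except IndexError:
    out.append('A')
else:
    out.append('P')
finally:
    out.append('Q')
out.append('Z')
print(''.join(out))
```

Execution trace: 'L' (try body) → 'A' (except IndexError) → 'Q' (finally) → 'Z' (after the try/except). Output: LAQZ

Answer: LAQZ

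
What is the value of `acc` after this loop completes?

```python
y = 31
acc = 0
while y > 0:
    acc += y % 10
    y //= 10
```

Sum digits of 31
`acc` takes the values: 0 → 1 → 4

Answer: 4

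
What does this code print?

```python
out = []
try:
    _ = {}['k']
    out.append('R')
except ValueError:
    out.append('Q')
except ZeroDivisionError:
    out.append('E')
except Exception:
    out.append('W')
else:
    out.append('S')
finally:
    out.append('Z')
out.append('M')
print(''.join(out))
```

Execution trace: 'W' (except Exception) → 'Z' (finally) → 'M' (after the try/except). Output: WZM

Answer: WZM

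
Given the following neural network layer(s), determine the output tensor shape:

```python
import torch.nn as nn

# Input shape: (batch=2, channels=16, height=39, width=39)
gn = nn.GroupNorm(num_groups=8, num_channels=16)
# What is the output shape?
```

Input: (2, 16, 39, 39) -> Output: (2, 16, 39, 39)

Answer: (2, 16, 39, 39)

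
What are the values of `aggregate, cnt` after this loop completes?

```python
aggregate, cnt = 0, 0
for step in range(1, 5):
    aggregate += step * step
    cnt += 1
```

Sum of squares and count
`aggregate, cnt` takes the values: (0, 0) → (1, 0) → (1, 1) → (5, 1) → (5, 2) → (14, 2) → (14, 3) → (30, 3) → (30, 4)

Answer: 30, 4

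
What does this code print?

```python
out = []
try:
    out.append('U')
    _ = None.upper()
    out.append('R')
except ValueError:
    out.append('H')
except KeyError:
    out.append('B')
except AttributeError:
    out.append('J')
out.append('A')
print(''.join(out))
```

Execution trace: 'U' (try body) → 'J' (except AttributeError) → 'A' (after the try/except). Output: UJA

Answer: UJA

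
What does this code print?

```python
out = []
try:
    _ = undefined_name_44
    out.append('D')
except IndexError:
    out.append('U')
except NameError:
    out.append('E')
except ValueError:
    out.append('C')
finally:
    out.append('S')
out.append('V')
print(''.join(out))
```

Execution trace: 'E' (except NameError) → 'S' (finally) → 'V' (after the try/except). Output: ESV

Answer: ESV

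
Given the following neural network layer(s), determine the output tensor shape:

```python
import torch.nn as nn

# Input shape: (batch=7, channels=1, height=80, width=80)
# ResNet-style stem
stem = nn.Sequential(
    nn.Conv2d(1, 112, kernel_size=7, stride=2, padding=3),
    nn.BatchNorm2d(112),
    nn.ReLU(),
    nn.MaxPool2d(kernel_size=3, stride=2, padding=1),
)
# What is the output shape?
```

Input: (7, 1, 80, 80) -> after Conv2d 7x7 stride=2: (7, 112, 40, 40) -> Output: (7, 112, 20, 20)

Answer: (7, 112, 20, 20)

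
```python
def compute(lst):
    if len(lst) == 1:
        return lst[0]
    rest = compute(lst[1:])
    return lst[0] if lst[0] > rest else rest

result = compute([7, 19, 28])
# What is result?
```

Recursive max over [7, 19, 28] = 28

Answer: 28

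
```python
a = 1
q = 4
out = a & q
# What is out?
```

Trace:
`a = 1` → a = 1
`q = 4` → q = 4
`out = a & q` → out = 0
So out = 0

Answer: 0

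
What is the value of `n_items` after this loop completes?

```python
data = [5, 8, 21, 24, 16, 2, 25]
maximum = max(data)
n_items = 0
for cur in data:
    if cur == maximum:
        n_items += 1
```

Count of max value 25 in [5, 8, 21, 24, 16, 2, 25]
`n_items` takes the values: 0 → 1

Answer: 1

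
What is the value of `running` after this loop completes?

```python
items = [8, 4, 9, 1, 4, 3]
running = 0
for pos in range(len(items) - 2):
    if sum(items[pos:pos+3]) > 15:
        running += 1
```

Count windows with sum > 15
`running` takes the values: 0 → 1

Answer: 1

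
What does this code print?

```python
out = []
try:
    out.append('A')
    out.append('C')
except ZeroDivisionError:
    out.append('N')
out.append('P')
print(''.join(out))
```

Execution trace: 'A' (try body) → 'C' (try body, no exception) → 'P' (after the try/except). Output: ACP

Answer: ACP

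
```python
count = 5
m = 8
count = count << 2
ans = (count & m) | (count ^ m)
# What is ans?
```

Trace:
`count = 5` → count = 5
`m = 8` → m = 8
`count = count << 2` → count = 20
`ans = (count & m) | (count ^ m)` → ans = 28
So ans = 28

Answer: 28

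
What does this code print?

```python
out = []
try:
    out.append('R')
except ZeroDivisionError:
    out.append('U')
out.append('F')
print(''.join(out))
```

Execution trace: 'R' (try body, no exception) → 'F' (after the try/except). Output: RF

Answer: RF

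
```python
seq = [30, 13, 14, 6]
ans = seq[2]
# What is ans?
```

Trace:
`seq = [30, 13, 14, 6]` → seq = [30, 13, 14, 6]
`ans = seq[2]` → ans = 14
So ans = 14

Answer: 14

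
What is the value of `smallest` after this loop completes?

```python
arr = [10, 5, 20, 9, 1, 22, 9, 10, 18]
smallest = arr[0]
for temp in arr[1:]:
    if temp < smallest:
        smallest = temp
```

Minimum of [10, 5, 20, 9, 1, 22, 9, 10, 18]
`smallest` takes the values: 10 → 5 → 1

Answer: 1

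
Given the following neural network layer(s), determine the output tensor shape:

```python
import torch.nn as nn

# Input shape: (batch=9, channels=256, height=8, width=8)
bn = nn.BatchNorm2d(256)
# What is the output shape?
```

Input: (9, 256, 8, 8) -> Output: (9, 256, 8, 8)

Answer: (9, 256, 8, 8)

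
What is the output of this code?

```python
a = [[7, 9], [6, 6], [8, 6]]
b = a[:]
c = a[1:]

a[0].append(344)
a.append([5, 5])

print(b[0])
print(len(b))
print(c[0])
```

Key concept: slice with nested mutation.
Step by step:
`a = [[7, 9], [6, 6], [8, 6]]` → a = [[7, 9], [6, 6], [8, 6]]
`b = a[:]` → b = [[7, 9], [6, 6], [8, 6]]
`c = a[1:]` → c = [[6, 6], [8, 6]]
`a[0].append(344)` → a = [[7, 9, 344], [6, 6], [8, 6]]; b = [[7, 9, 344], [6, 6], [8, 6]]
`a.append([5, 5])` → a = [[7, 9, 344], [6, 6], [8, 6], [5, 5]]
`print(b[0])` → prints [7, 9, 344]
`print(len(b))` → prints 3
`print(c[0])` → prints [6, 6]

Answer:
[7, 9, 344]
3
[6, 6]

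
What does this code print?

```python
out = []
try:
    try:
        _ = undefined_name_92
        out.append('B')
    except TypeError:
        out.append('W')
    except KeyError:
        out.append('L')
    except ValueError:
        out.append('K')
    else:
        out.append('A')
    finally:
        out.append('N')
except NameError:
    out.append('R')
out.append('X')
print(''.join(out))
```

Execution trace: 'N' (finally) → 'R' (outer except NameError) → 'X' (after the try/except). Output: NRX

Answer: NRX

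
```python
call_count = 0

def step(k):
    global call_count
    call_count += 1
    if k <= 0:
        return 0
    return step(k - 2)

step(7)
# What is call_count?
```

Linear recursion stepping by 2: 5 calls from k=7 down to ≤0.

Answer: 5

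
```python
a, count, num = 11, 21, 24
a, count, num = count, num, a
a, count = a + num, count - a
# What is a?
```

Trace:
`a, count, num = 11, 21, 24` → a = 11; count = 21; num = 24
`a, count, num = count, num, a` → a = 21; count = 24; num = 11
`a, count = a + num, count - a` → a = 32; count = 3
So a = 32

Answer: 32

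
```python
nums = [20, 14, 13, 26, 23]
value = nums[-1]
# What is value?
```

Trace:
`nums = [20, 14, 13, 26, 23]` → nums = [20, 14, 13, 26, 23]
`value = nums[-1]` → value = 23
So value = 23

Answer: 23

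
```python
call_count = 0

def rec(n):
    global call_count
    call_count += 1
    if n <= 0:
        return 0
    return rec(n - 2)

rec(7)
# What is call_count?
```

Linear recursion stepping by 2: 5 calls from n=7 down to ≤0.

Answer: 5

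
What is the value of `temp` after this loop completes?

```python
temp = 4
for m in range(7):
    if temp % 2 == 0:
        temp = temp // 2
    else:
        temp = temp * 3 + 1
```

Collatz-style transformation from 4
`temp` takes the values: 4 → 2 → 1 → 4 → 2 → 1 → 4 → 2

Answer: 2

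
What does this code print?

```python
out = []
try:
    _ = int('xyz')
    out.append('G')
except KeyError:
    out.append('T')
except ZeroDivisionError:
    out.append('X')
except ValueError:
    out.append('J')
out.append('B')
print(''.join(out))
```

Execution trace: 'J' (except ValueError) → 'B' (after the try/except). Output: JB

Answer: JB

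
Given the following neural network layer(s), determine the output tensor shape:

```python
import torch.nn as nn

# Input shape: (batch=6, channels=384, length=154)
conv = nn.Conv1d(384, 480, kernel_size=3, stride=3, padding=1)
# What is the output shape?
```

Input: (6, 384, 154) -> Output: (6, 480, 52)

Answer: (6, 480, 52)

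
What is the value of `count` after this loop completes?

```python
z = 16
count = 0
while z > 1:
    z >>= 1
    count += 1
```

Count right shifts until 1
`count` takes the values: 0 → 1 → 2 → 3 → 4

Answer: 4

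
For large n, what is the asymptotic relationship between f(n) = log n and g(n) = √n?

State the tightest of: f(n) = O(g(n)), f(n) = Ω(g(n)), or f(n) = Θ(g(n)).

log n vs √n: f(n) = O(g(n)) but not Ω(g(n)) — √n grows strictly faster than log n.

Answer: f(n) = O(g(n)) but not Ω(g(n)) — √n grows strictly faster than log n.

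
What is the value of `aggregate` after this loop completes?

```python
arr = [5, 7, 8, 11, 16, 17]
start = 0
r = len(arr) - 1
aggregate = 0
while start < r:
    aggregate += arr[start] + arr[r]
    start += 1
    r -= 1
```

Sum of pairs from ends
`aggregate` takes the values: 0 → 22 → 45 → 64

Answer: 64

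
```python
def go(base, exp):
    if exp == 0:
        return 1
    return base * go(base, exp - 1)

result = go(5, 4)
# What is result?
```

go(5, 4) = 5 * 5 * 5 * 5 = 625

Answer: 625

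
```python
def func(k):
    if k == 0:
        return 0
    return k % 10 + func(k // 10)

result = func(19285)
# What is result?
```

Sum of digits of 19285: 5 + 8 + 2 + 9 + 1 = 25

Answer: 25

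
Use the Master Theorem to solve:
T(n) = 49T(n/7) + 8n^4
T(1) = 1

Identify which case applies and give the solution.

a=49, b=7, f(n)=8n^4. log_7(49) = 2. Since c=4 > 2 and the regularity condition holds (49(n/7)^4 = (49/7^4)n^4 with 49/7^4 < 1), Case 3 applies: T(n) = Θ(f(n)) = O(n^4).

Answer: O(n^4) - Case 3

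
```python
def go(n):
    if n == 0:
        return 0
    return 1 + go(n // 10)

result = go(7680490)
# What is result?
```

Count of digits of 7680490: 7

Answer: 7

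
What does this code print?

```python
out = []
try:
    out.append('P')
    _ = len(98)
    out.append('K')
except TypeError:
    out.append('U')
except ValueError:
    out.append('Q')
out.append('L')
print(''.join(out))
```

Execution trace: 'P' (try body) → 'U' (except TypeError) → 'L' (after the try/except). Output: PUL

Answer: PUL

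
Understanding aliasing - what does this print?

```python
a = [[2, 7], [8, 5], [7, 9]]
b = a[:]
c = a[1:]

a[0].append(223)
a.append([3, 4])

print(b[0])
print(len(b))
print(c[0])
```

Key concept: slice with nested mutation.
Step by step:
`a = [[2, 7], [8, 5], [7, 9]]` → a = [[2, 7], [8, 5], [7, 9]]
`b = a[:]` → b = [[2, 7], [8, 5], [7, 9]]
`c = a[1:]` → c = [[8, 5], [7, 9]]
`a[0].append(223)` → a = [[2, 7, 223], [8, 5], [7, 9]]; b = [[2, 7, 223], [8, 5], [7, 9]]
`a.append([3, 4])` → a = [[2, 7, 223], [8, 5], [7, 9], [3, 4]]
`print(b[0])` → prints [2, 7, 223]
`print(len(b))` → prints 3
`print(c[0])` → prints [8, 5]

Answer:
[2, 7, 223]
3
[8, 5]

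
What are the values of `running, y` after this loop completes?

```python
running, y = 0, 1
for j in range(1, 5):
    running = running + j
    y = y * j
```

Sum and factorial of 1 to 4
`running, y` takes the values: (0, 1) → (1, 1) → (3, 1) → (3, 2) → (6, 2) → (6, 6) → (10, 6) → (10, 24)

Answer: 10, 24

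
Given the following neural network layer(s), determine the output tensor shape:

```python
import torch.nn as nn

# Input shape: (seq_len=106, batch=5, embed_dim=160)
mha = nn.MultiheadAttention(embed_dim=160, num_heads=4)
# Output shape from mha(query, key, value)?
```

Input: (106, 5, 160) -> Output: (106, 5, 160)

Answer: (106, 5, 160)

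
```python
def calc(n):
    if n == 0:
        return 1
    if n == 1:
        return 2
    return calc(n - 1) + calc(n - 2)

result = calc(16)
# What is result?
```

Build up from base cases: calc(0)=1, calc(1)=2, calc(2)=3, calc(3)=5, calc(4)=8, calc(5)=13, calc(6)=21, ..., calc(16)=2584

Answer: 2584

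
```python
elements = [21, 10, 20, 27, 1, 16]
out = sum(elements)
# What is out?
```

Trace:
`elements = [21, 10, 20, 27, 1, 16]` → elements = [21, 10, 20, 27, 1, 16]
`out = sum(elements)` → out = 95
So out = 95

Answer: 95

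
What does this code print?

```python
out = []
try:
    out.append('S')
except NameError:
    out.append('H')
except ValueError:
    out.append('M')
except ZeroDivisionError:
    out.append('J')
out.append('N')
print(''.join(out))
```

Execution trace: 'S' (try body, no exception) → 'N' (after the try/except). Output: SN

Answer: SN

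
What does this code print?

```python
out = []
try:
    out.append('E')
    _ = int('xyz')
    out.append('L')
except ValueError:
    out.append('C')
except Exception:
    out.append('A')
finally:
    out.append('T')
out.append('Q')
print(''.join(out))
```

Execution trace: 'E' (try body) → 'C' (except ValueError) → 'T' (finally) → 'Q' (after the try/except). Output: ECTQ

Answer: ECTQ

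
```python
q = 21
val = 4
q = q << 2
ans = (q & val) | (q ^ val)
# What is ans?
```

Trace:
`q = 21` → q = 21
`val = 4` → val = 4
`q = q << 2` → q = 84
`ans = (q & val) | (q ^ val)` → ans = 84
So ans = 84

Answer: 84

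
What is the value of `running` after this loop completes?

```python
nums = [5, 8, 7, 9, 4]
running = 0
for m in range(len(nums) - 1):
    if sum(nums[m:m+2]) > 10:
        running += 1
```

Count windows with sum > 10
`running` takes the values: 0 → 1 → 2 → 3 → 4

Answer: 4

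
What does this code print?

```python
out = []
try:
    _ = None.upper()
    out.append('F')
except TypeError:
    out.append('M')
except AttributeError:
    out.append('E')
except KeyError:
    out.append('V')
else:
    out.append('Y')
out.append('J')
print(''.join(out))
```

Execution trace: 'E' (except AttributeError) → 'J' (after the try/except). Output: EJ

Answer: EJ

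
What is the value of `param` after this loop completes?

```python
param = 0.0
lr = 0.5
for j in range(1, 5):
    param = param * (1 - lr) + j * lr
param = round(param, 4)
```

Moving average with lr=0.5
`param` takes the values: 0.0 → 0.5 → 1.25 → 2.125 → 3.0625

Answer: 3.0625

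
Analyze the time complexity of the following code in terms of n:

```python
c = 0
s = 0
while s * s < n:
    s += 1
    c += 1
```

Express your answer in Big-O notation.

Each loop level contributes: √n. Multiplying the contributions gives O(√n).

Answer: O(√n)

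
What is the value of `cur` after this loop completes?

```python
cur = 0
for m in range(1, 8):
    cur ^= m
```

XOR of 1 to 7
`cur` takes the values: 0 → 1 → 3 → 0 → 4 → 1 → 7 → 0

Answer: 0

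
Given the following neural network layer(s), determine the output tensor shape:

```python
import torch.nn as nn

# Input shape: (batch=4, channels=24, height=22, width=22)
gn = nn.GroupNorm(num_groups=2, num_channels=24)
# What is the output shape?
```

Input: (4, 24, 22, 22) -> Output: (4, 24, 22, 22)

Answer: (4, 24, 22, 22)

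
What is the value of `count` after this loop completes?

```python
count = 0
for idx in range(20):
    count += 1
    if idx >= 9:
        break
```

Loop breaks when idx reaches 9, count is 10
`count` takes the values: 0 → 1 → 2 → 3 → 4 → 5 → 6 → 7 → 8 → 9 → 10

Answer: 10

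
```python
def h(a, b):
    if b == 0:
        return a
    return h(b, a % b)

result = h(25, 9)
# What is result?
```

h(25, 9) -> h(9, 7) -> h(7, 2) -> h(2, 1) -> h(1, 0) -> 1

Answer: 1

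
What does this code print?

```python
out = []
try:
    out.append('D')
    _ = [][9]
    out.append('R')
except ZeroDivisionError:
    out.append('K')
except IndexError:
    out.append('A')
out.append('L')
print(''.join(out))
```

Execution trace: 'D' (try body) → 'A' (except IndexError) → 'L' (after the try/except). Output: DAL

Answer: DAL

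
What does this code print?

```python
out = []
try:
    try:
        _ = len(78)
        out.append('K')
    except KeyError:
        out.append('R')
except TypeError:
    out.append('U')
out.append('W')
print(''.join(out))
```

Execution trace: 'U' (outer except TypeError) → 'W' (after the try/except). Output: UW

Answer: UW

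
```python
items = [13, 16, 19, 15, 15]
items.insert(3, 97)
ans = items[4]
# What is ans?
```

Trace:
`items = [13, 16, 19, 15, 15]` → items = [13, 16, 19, 15, 15]
`items.insert(3, 97)` → items = [13, 16, 19, 97, 15, 15]
`ans = items[4]` → ans = 15
So ans = 15

Answer: 15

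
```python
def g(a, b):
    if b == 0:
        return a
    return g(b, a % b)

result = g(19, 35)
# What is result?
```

g(19, 35) -> g(35, 19) -> g(19, 16) -> g(16, 3) -> g(3, 1) -> g(1, 0) -> 1

Answer: 1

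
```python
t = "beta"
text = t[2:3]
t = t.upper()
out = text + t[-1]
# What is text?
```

Trace:
`t = "beta"` → t = 'beta'
`text = t[2:3]` → text = 't'
`t = t.upper()` → t = 'BETA'
`out = text + t[-1]` → out = 'tA'
So text = 't'

Answer: 't'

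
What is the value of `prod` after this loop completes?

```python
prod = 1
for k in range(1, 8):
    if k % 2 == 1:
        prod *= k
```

Product of odd numbers 1 to 7
`prod` takes the values: 1 → 3 → 15 → 105

Answer: 105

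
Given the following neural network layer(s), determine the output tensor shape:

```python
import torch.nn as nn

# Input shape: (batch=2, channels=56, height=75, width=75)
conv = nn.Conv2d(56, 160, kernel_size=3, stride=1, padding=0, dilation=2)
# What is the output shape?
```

Input: (2, 56, 75, 75) -> Output: (2, 160, 71, 71)

Answer: (2, 160, 71, 71)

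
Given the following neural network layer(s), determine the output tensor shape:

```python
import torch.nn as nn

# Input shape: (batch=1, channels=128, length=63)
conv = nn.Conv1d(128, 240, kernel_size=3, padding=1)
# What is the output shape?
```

Input: (1, 128, 63) -> Output: (1, 240, 63)

Answer: (1, 240, 63)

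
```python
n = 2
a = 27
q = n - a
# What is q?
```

Trace:
`n = 2` → n = 2
`a = 27` → a = 27
`q = n - a` → q = -25
So q = -25

Answer: -25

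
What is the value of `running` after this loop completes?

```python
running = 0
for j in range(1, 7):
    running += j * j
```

Sum of squares 1² to 6² = 91
`running` takes the values: 0 → 1 → 5 → 14 → 30 → 55 → 91

Answer: 91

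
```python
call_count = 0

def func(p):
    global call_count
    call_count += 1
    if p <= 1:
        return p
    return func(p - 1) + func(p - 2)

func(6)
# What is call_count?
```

Calls(p) = 1 + Calls(p-1) + Calls(p-2); Calls(0)=Calls(1)=1. For p=6 this gives 25.

Answer: 25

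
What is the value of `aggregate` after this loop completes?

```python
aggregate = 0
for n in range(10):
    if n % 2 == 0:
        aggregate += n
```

Sum of even numbers 0 to 9
`aggregate` takes the values: 0 → 2 → 6 → 12 → 20

Answer: 20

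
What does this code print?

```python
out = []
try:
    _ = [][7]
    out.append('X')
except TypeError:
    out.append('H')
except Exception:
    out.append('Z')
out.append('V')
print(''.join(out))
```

Execution trace: 'Z' (except Exception) → 'V' (after the try/except). Output: ZV

Answer: ZV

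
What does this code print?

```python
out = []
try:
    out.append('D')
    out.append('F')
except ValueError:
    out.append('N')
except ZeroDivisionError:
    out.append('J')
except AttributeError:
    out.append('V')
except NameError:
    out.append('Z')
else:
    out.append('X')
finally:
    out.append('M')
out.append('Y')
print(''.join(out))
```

Execution trace: 'D' (try body) → 'F' (try body, no exception) → 'X' (else) → 'M' (finally) → 'Y' (after the try/except). Output: DFXMY

Answer: DFXMY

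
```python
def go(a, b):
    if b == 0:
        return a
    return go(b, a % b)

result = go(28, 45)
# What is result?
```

go(28, 45) -> go(45, 28) -> go(28, 17) -> go(17, 11) -> go(11, 6) -> go(6, 5) -> go(5, 1) -> go(1, 0) -> 1

Answer: 1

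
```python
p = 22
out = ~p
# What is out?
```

Trace:
`p = 22` → p = 22
`out = ~p` → out = -23
So out = -23

Answer: -23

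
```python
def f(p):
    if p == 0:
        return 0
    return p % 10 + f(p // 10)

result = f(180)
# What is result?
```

Sum of digits of 180: 0 + 8 + 1 = 9

Answer: 9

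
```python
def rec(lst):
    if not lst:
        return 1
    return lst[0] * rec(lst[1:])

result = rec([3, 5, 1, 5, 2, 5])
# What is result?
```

Product over [3, 5, 1, 5, 2, 5] = 3 * 5 * 1 * 5 * 2 * 5 = 750

Answer: 750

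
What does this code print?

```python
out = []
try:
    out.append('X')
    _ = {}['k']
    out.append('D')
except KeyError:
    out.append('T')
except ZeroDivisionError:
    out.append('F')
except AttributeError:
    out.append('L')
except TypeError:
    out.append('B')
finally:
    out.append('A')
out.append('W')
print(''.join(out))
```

Execution trace: 'X' (try body) → 'T' (except KeyError) → 'A' (finally) → 'W' (after the try/except). Output: XTAW

Answer: XTAW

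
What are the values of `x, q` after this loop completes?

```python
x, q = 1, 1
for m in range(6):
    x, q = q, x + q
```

Fibonacci: after 6 iterations
`x, q` takes the values: (1, 1) → (1, 2) → (2, 3) → (3, 5) → (5, 8) → (8, 13) → (13, 21)

Answer: 13, 21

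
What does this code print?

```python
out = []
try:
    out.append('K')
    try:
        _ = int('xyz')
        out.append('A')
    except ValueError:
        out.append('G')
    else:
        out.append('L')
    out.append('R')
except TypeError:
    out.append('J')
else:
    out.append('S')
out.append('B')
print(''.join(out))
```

Execution trace: 'K' (try body) → 'G' (inner except ValueError) → 'R' (try body, no exception) → 'S' (else) → 'B' (after the try/except). Output: KGRSB

Answer: KGRSB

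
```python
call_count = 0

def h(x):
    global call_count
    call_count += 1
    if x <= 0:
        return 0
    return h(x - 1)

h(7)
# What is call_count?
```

Linear recursion stepping by 1: 8 calls from x=7 down to ≤0.

Answer: 8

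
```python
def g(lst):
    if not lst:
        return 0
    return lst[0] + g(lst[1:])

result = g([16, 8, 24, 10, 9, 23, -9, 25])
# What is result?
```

16 + 8 + 24 + 10 + 9 + 23 + (-9) + 25 + 0 = 106

Answer: 106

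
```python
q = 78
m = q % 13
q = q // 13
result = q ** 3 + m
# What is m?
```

Trace:
`q = 78` → q = 78
`m = q % 13` → m = 0
`q = q // 13` → q = 6
`result = q ** 3 + m` → result = 216
So m = 0

Answer: 0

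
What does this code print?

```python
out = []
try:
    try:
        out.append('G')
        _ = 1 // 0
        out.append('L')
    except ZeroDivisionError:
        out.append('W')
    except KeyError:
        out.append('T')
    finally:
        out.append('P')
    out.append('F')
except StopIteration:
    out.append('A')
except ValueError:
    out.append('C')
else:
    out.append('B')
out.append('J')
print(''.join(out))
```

Execution trace: 'G' (inner try body) → 'W' (inner except ZeroDivisionError) → 'P' (inner finally) → 'F' (try body, no exception) → 'B' (else) → 'J' (after the try/except). Output: GWPFBJ

Answer: GWPFBJ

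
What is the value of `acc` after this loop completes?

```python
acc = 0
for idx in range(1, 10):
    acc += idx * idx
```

Sum of squares 1² to 9² = 285
`acc` takes the values: 0 → 1 → 5 → 14 → 30 → 55 → 91 → 140 → 204 → 285

Answer: 285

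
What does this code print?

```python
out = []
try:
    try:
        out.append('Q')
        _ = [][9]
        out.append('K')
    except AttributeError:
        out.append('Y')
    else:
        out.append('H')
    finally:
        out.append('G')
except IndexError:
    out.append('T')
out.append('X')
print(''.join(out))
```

Execution trace: 'Q' (try body) → 'G' (finally) → 'T' (outer except IndexError) → 'X' (after the try/except). Output: QGTX

Answer: QGTX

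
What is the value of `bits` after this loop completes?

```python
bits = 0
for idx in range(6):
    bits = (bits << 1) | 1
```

Build 6 consecutive 1-bits: 0b111111
`bits` takes the values: 0 → 1 → 3 → 7 → 15 → 31 → 63

Answer: 63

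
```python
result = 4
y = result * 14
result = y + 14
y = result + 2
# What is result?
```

Trace:
`result = 4` → result = 4
`y = result * 14` → y = 56
`result = y + 14` → result = 70
`y = result + 2` → y = 72
So result = 70

Answer: 70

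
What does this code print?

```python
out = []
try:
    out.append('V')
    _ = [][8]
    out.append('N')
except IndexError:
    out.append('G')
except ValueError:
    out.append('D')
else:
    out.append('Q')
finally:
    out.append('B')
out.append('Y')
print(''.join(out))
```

Execution trace: 'V' (try body) → 'G' (except IndexError) → 'B' (finally) → 'Y' (after the try/except). Output: VGBY

Answer: VGBY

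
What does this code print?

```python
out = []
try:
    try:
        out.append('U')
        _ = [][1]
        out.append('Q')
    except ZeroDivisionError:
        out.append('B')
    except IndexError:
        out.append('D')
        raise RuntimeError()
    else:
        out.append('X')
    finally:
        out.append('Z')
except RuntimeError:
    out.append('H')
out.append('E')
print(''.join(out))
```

Execution trace: 'U' (inner try body) → 'D' (inner except IndexError) → 'Z' (inner finally) → 'H' (outer except RuntimeError) → 'E' (after the try/except). Output: UDZHE

Answer: UDZHE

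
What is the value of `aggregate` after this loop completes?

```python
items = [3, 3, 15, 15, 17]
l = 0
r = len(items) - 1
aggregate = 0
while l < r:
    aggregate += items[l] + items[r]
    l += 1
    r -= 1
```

Sum of pairs from ends
`aggregate` takes the values: 0 → 20 → 38

Answer: 38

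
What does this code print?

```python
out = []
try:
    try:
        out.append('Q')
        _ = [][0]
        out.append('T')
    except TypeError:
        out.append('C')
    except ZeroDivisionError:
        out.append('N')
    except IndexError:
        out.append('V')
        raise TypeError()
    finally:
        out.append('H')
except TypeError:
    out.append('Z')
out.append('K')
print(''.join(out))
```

Execution trace: 'Q' (inner try body) → 'V' (inner except IndexError) → 'H' (inner finally) → 'Z' (outer except TypeError) → 'K' (after the try/except). Output: QVHZK

Answer: QVHZK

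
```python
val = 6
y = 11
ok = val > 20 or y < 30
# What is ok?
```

Trace:
`val = 6` → val = 6
`y = 11` → y = 11
`ok = val > 20 or y < 30` → ok = True
So ok = True

Answer: True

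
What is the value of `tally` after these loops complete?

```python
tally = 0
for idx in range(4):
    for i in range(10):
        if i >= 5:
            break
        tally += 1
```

Inner breaks at 5, outer runs 4 times
`tally` takes the values: 0 → 1 → 2 → 3 → 4 → 5 → 6 → 7 → 8 → 9 → 10 → 11 → 12 → 13 → 14 → 15 → 16 → 17 → 18 → 19 → 20

Answer: 20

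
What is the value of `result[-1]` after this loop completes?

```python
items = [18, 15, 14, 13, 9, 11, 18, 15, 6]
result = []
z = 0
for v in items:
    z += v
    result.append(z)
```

Cumulative sum ends at 119
`result` takes the values: [] → [18] → [18, 33] → [18, 33, 47] → [18, 33, 47, 60] → [18, 33, 47, 60, 69] → [18, 33, 47, 60, 69, 80] → [18, 33, 47, 60, 69, 80, 98] → [18, 33, 47, 60, 69, 80, 98, 113] → [18, 33, 47, 60, 69, 80, 98, 113, 119]
So `result[-1]` = 119

Answer: 119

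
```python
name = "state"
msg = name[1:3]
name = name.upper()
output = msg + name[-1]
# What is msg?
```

Trace:
`name = "state"` → name = 'state'
`msg = name[1:3]` → msg = 'ta'
`name = name.upper()` → name = 'STATE'
`output = msg + name[-1]` → output = 'taE'
So msg = 'ta'

Answer: 'ta'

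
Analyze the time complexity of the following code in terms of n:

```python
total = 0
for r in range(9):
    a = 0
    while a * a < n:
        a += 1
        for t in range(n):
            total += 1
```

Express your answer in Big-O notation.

Each loop level contributes: 1 × √n × n. Multiplying the contributions gives O(n√n).

Answer: O(n√n)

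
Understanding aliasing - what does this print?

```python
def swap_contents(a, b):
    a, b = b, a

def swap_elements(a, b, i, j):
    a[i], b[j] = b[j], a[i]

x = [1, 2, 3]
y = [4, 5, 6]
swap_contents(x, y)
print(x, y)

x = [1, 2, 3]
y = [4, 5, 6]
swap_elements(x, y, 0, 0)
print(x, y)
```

Key concept: parameter rebinding vs mutation.
Step by step:
`x = [1, 2, 3]` → x = [1, 2, 3]
`y = [4, 5, 6]` → y = [4, 5, 6]
`swap_contents(x, y)` → no visible change to tracked variables
`print(x, y)` → prints [1, 2, 3] [4, 5, 6]
`x = [1, 2, 3]` → x = [1, 2, 3]
`y = [4, 5, 6]` → y = [4, 5, 6]
`swap_elements(x, y, 0, 0)` → x = [4, 2, 3]; y = [1, 5, 6]
`print(x, y)` → prints [4, 2, 3] [1, 5, 6]

Answer:
[1, 2, 3] [4, 5, 6]
[4, 2, 3] [1, 5, 6]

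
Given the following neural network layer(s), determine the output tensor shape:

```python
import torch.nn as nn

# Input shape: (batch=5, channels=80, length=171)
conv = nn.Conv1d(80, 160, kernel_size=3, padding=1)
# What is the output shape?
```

Input: (5, 80, 171) -> Output: (5, 160, 171)

Answer: (5, 160, 171)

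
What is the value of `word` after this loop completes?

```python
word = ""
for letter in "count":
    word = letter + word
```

Reverse 'count'
`word` takes the values: "" → "c" → "oc" → "uoc" → "nuoc" → "tnuoc"

Answer: "tnuoc"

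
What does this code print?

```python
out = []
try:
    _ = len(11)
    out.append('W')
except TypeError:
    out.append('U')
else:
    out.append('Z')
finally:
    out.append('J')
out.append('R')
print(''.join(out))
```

Execution trace: 'U' (except TypeError) → 'J' (finally) → 'R' (after the try/except). Output: UJR

Answer: UJR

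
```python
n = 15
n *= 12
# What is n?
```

Trace:
`n = 15` → n = 15
`n *= 12` → n = 180
So n = 180

Answer: 180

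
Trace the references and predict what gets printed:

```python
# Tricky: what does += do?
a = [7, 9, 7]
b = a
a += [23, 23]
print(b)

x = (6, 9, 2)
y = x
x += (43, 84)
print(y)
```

Key concept: += behavior differs for mutable vs immutable.
Step by step:
`a = [7, 9, 7]` → a = [7, 9, 7]
`b = a` → b = [7, 9, 7] (same object as a)
`a += [23, 23]` → a = [7, 9, 7, 23, 23] (same object as b); b = [7, 9, 7, 23, 23] (same object as a)
`print(b)` → prints [7, 9, 7, 23, 23]
`x = (6, 9, 2)` → x = (6, 9, 2)
`y = x` → y = (6, 9, 2)
`x += (43, 84)` → x = (6, 9, 2, 43, 84)
`print(y)` → prints (6, 9, 2)

Answer:
[7, 9, 7, 23, 23]
(6, 9, 2)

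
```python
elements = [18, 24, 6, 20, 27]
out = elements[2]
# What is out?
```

Trace:
`elements = [18, 24, 6, 20, 27]` → elements = [18, 24, 6, 20, 27]
`out = elements[2]` → out = 6
So out = 6

Answer: 6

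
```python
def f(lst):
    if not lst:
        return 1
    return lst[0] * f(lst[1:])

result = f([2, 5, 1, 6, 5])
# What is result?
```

Product over [2, 5, 1, 6, 5] = 2 * 5 * 1 * 6 * 5 = 300

Answer: 300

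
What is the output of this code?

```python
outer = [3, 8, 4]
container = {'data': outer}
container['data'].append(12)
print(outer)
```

Key concept: dict holds reference to list.
Step by step:
`outer = [3, 8, 4]` → outer = [3, 8, 4]
`container = {'data': outer}` → container = {'data': [3, 8, 4]}
`container['data'].append(12)` → outer = [3, 8, 4, 12]; container = {'data': [3, 8, 4, 12]}
`print(outer)` → prints [3, 8, 4, 12]

Answer: [3, 8, 4, 12]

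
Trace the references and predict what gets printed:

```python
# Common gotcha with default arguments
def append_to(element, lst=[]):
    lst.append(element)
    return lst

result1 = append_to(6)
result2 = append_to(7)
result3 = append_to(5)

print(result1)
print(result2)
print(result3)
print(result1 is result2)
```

Key concept: mutable default argument gotcha.
Step by step:
`result1 = append_to(6)` → result1 = [6]
`result2 = append_to(7)` → result1 = [6, 7] (same object as result2); result2 = [6, 7] (same object as result1)
`result3 = append_to(5)` → result1 = [6, 7, 5] (same object as result2, result3); result2 = [6, 7, 5] (same object as result1, result3); result3 = [6, 7, 5] (same object as result1, result2)
`print(result1)` → prints [6, 7, 5]
`print(result2)` → prints [6, 7, 5]
`print(result3)` → prints [6, 7, 5]
`print(result1 is result2)` → prints True

Answer:
[6, 7, 5]
[6, 7, 5]
[6, 7, 5]
True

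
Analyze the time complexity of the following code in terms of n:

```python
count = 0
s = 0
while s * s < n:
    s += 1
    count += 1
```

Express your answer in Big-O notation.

Each loop level contributes: √n. Multiplying the contributions gives O(√n).

Answer: O(√n)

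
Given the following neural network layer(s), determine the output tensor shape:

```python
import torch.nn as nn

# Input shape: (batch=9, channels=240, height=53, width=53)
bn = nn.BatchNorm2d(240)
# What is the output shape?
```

Input: (9, 240, 53, 53) -> Output: (9, 240, 53, 53)

Answer: (9, 240, 53, 53)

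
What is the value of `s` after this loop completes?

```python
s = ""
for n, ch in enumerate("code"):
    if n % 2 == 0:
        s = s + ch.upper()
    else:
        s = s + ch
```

Uppercase even positions in 'code'
`s` takes the values: "" → "C" → "Co" → "CoD" → "CoDe"

Answer: "CoDe"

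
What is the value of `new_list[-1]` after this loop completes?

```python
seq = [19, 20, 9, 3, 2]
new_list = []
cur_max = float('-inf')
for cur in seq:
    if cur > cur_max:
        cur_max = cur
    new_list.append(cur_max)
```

Running max ends at 20
`new_list` takes the values: [] → [19] → [19, 20] → [19, 20, 20] → [19, 20, 20, 20] → [19, 20, 20, 20, 20]
So `new_list[-1]` = 20

Answer: 20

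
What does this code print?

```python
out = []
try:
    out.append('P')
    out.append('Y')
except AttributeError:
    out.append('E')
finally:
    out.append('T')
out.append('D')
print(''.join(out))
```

Execution trace: 'P' (try body) → 'Y' (try body, no exception) → 'T' (finally) → 'D' (after the try/except). Output: PYTD

Answer: PYTD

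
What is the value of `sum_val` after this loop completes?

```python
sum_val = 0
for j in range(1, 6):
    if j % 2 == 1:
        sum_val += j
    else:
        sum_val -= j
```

Add odd, subtract even
`sum_val` takes the values: 0 → 1 → -1 → 2 → -2 → 3

Answer: 3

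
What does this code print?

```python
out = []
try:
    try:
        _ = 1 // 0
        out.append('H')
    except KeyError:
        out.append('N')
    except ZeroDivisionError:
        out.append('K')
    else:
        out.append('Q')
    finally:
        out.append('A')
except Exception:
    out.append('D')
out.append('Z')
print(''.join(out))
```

Execution trace: 'K' (inner except ZeroDivisionError) → 'A' (inner finally) → 'Z' (after the try/except). Output: KAZ

Answer: KAZ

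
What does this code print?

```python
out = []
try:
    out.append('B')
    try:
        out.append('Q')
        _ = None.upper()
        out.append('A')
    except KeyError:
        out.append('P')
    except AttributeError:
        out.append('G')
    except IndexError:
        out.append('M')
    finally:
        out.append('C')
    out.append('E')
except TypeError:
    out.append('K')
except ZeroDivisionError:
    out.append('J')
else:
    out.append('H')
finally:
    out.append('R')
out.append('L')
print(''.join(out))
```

Execution trace: 'B' (try body) → 'Q' (inner try body) → 'G' (inner except AttributeError) → 'C' (inner finally) → 'E' (try body, no exception) → 'H' (else) → 'R' (finally) → 'L' (after the try/except). Output: BQGCEHRL

Answer: BQGCEHRL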